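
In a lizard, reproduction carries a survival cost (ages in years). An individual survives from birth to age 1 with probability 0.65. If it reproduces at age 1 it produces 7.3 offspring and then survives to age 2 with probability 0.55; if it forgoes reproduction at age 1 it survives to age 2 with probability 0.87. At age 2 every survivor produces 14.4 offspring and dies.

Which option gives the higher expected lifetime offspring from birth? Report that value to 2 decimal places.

breed at age 1: R₀ = 0.65 × (7.3 + 0.55 × 14.4) = 0.65 × 15.2200 = 9.8930
delay to age 2: R₀ = 0.65 × (0.87 × 14.4) = 0.65 × 12.5280 = 8.1432
Higher: breed at age 1 (9.8930).

9.89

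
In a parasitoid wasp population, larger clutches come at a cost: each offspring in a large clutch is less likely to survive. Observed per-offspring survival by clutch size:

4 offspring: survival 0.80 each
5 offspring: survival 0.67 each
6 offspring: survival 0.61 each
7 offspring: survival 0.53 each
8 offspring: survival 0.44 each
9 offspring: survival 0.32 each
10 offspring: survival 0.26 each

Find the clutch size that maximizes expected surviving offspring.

Expected surviving offspring = c × s(c):
  c=4: 4 × 0.80 = 3.200
  c=5: 5 × 0.67 = 3.350
  c=6: 6 × 0.61 = 3.660
  c=7: 7 × 0.53 = 3.710
  c=8: 8 × 0.44 = 3.520
  c=9: 9 × 0.32 = 2.880
  c=10: 10 × 0.26 = 2.600
Maximum at c = 7 (3.710 surviving offspring).

7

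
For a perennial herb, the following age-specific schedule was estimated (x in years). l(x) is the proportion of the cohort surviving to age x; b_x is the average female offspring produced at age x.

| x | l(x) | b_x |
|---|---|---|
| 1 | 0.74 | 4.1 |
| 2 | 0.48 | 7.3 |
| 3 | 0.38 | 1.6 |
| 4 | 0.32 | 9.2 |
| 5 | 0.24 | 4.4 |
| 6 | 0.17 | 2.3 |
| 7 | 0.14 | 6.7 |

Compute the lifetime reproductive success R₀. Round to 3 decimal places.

R₀ = Σ l(x) b_x:
  age 1: 0.74 × 4.1 = 3.0340
  age 2: 0.48 × 7.3 = 3.5040
  age 3: 0.38 × 1.6 = 0.6080
  age 4: 0.32 × 9.2 = 2.9440
  age 5: 0.24 × 4.4 = 1.0560
  age 6: 0.17 × 2.3 = 0.3910
  age 7: 0.14 × 6.7 = 0.9380
R₀ = 3.0340 + 3.5040 + 0.6080 + 2.9440 + 1.0560 + 0.3910 + 0.9380 = 12.4750

12.475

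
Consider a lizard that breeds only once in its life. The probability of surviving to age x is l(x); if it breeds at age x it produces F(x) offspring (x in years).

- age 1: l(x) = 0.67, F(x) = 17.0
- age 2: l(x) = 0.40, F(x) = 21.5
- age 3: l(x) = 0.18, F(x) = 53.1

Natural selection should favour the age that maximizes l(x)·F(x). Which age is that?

1

Expected offspring if breeding at age x = l(x) × F(x):
  age 1: 0.67 × 17.0 = 11.390
  age 2: 0.40 × 21.5 = 8.600
  age 3: 0.18 × 53.1 = 9.558
Maximum at age 1 (11.390).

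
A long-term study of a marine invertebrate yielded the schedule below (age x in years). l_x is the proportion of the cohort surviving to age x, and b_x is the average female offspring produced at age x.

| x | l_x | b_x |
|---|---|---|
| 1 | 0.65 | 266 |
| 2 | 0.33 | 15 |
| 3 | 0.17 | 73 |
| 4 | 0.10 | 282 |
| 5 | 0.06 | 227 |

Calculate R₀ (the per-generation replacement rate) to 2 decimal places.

R₀ = Σ l_x b_x:
  age 1: 0.65 × 266 = 172.9000
  age 2: 0.33 × 15 = 4.9500
  age 3: 0.17 × 73 = 12.4100
  age 4: 0.10 × 282 = 28.2000
  age 5: 0.06 × 227 = 13.6200
R₀ = 172.9000 + 4.9500 + 12.4100 + 28.2000 + 13.6200 = 232.0800

232.08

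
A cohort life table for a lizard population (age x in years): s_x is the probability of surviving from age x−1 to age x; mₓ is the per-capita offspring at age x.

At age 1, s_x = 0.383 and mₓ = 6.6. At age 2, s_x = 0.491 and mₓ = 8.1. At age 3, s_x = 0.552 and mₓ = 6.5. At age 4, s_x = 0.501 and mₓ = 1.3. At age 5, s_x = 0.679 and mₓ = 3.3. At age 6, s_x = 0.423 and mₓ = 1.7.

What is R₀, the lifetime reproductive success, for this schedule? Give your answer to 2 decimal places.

4.94

Survivorship from birth: l_x = s_1·s_2·…·s_x.
  l_1 = 0.38300
  l_2 = 0.18805
  l_3 = 0.10381
  l_4 = 0.05201
  l_5 = 0.03531
  l_6 = 0.01494
R₀ = Σ l_x mₓ:
  age 1: 0.38300 × 6.6 = 2.5278
  age 2: 0.18805 × 8.1 = 1.5232
  age 3: 0.10381 × 6.5 = 0.6748
  age 4: 0.05201 × 1.3 = 0.0676
  age 5: 0.03531 × 3.3 = 0.1165
  age 6: 0.01494 × 1.7 = 0.0254
R₀ = 2.5278 + 1.5232 + 0.6748 + 0.0676 + 0.1165 + 0.0254 = 4.9353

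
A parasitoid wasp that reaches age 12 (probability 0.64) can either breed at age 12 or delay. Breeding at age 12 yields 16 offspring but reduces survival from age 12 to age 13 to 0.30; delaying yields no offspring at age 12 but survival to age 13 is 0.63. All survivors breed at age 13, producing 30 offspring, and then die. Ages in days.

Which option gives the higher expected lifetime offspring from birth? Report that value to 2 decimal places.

16.00

breed at age 12: R₀ = 0.64 × (16 + 0.30 × 30) = 0.64 × 25.0000 = 16.0000
delay to age 13: R₀ = 0.64 × (0.63 × 30) = 0.64 × 18.9000 = 12.0960
Higher: breed at age 12 (16.0000).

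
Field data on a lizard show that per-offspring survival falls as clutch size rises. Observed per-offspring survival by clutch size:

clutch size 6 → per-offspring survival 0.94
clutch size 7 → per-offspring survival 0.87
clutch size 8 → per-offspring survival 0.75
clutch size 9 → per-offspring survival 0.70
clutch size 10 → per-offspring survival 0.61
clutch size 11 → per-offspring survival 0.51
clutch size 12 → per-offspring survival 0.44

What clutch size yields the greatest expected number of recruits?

9

Expected recruits = c × s(c):
  c=6: 6 × 0.94 = 5.640
  c=7: 7 × 0.87 = 6.090
  c=8: 8 × 0.75 = 6.000
  c=9: 9 × 0.70 = 6.300
  c=10: 10 × 0.61 = 6.100
  c=11: 11 × 0.51 = 5.610
  c=12: 12 × 0.44 = 5.280
Maximum at c = 9 (6.300 recruits).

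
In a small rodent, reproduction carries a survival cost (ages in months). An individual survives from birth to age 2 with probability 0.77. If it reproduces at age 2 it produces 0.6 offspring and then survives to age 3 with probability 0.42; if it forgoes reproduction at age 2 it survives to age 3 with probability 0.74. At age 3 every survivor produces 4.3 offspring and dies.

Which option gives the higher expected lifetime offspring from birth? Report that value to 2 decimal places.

breed at age 2: R₀ = 0.77 × (0.6 + 0.42 × 4.3) = 0.77 × 2.4060 = 1.8526
delay to age 3: R₀ = 0.77 × (0.74 × 4.3) = 0.77 × 3.1820 = 2.4501
Higher: delay to age 3 (2.4501).

2.45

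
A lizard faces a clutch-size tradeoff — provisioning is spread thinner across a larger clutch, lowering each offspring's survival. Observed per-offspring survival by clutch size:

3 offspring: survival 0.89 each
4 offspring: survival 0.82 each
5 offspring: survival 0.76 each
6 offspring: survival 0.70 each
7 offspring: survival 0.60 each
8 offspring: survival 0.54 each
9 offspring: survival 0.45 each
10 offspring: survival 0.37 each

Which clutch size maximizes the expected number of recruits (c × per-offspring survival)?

8

Expected recruits = c × s(c):
  c=3: 3 × 0.89 = 2.670
  c=4: 4 × 0.82 = 3.280
  c=5: 5 × 0.76 = 3.800
  c=6: 6 × 0.70 = 4.200
  c=7: 7 × 0.60 = 4.200
  c=8: 8 × 0.54 = 4.320
  c=9: 9 × 0.45 = 4.050
  c=10: 10 × 0.37 = 3.700
Maximum at c = 8 (4.320 recruits).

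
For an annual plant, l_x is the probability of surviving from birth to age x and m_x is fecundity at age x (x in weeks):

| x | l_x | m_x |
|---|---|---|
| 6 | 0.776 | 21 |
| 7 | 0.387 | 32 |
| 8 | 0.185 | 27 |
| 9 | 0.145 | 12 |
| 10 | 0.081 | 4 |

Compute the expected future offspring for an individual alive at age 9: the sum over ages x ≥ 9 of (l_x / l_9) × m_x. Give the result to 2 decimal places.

l_9 = 0.145. Conditional survival from age 9 to x is l_x / l_9.
  x=9: (0.145/0.145) × 12 = 12.0000
  x=10: (0.081/0.145) × 4 = 2.2345
Sum = 12.0000 + 2.2345 = 14.2345

14.23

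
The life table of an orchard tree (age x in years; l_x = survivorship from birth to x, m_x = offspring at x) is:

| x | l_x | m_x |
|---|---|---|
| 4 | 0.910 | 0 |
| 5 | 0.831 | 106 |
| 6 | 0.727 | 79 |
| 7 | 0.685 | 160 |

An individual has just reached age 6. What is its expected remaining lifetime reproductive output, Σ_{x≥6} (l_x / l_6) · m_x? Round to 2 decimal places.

229.76

l_6 = 0.727. Conditional survival from age 6 to x is l_x / l_6.
  x=6: (0.727/0.727) × 79 = 79.0000
  x=7: (0.685/0.727) × 160 = 150.7565
Sum = 79.0000 + 150.7565 = 229.7565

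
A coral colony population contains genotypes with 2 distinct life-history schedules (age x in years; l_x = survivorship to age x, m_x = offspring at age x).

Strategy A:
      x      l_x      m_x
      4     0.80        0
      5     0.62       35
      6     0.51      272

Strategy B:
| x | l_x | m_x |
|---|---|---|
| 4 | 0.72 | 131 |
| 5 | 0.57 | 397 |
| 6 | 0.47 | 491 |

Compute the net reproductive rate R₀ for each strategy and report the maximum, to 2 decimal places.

Strategy A: R₀ = 0.80×0 + 0.62×35 + 0.51×272 = 160.4200
Strategy B: R₀ = 0.72×131 + 0.57×397 + 0.47×491 = 551.3800
Highest R₀: strategy B with 551.3800.

551.38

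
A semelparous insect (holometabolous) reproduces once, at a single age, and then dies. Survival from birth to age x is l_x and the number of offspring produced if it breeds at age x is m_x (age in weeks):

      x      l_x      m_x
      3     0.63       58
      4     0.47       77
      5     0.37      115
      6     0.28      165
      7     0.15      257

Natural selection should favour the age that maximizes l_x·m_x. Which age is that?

6

Expected offspring if breeding at age x = l_x × m_x:
  age 3: 0.63 × 58 = 36.540
  age 4: 0.47 × 77 = 36.190
  age 5: 0.37 × 115 = 42.550
  age 6: 0.28 × 165 = 46.200
  age 7: 0.15 × 257 = 38.550
Maximum at age 6 (46.200).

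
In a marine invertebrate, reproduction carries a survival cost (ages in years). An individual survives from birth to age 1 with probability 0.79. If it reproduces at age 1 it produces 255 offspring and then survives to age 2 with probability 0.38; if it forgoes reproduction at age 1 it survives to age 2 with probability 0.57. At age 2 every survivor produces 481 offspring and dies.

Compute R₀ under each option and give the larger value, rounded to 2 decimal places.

breed at age 1: R₀ = 0.79 × (255 + 0.38 × 481) = 0.79 × 437.7800 = 345.8462
delay to age 2: R₀ = 0.79 × (0.57 × 481) = 0.79 × 274.1700 = 216.5943
Higher: breed at age 1 (345.8462).

345.85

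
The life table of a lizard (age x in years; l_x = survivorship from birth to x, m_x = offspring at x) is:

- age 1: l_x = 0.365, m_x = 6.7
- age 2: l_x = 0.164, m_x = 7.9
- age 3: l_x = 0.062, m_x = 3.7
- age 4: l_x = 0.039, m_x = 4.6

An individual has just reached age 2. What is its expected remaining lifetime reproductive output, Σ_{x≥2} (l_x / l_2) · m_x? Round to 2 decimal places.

10.39

l_2 = 0.164. Conditional survival from age 2 to x is l_x / l_2.
  x=2: (0.164/0.164) × 7.9 = 7.9000
  x=3: (0.062/0.164) × 3.7 = 1.3988
  x=4: (0.039/0.164) × 4.6 = 1.0939
Sum = 7.9000 + 1.3988 + 1.0939 = 10.3927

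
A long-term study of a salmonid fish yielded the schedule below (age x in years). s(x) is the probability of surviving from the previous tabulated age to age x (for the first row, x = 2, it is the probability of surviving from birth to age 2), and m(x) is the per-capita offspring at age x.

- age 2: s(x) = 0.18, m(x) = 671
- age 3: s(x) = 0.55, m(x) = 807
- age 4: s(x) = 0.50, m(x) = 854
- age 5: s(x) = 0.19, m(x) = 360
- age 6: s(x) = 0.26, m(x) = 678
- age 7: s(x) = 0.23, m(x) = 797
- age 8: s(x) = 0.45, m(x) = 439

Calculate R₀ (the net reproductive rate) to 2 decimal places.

248.55

Survivorship from birth: l_x = s_2·s_3·…·s_x.
  l_2 = 0.18000
  l_3 = 0.09900
  l_4 = 0.04950
  l_5 = 0.00941
  l_6 = 0.00245
  l_7 = 0.00056
  l_8 = 0.00025
R₀ = Σ l_x m(x):
  age 2: 0.18000 × 671 = 120.7800
  age 3: 0.09900 × 807 = 79.8930
  age 4: 0.04950 × 854 = 42.2730
  age 5: 0.00941 × 360 = 3.3876
  age 6: 0.00245 × 678 = 1.6611
  age 7: 0.00056 × 797 = 0.4463
  age 8: 0.00025 × 439 = 0.1098
R₀ = 120.7800 + 79.8930 + 42.2730 + 3.3876 + 1.6611 + 0.4463 + 0.1098 = 248.5508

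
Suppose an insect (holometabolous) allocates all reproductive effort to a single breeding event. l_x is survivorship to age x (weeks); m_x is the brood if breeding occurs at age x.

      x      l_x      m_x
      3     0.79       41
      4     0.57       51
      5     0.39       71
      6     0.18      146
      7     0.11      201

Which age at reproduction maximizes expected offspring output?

Expected offspring if breeding at age x = l_x × m_x:
  age 3: 0.79 × 41 = 32.390
  age 4: 0.57 × 51 = 29.070
  age 5: 0.39 × 71 = 27.690
  age 6: 0.18 × 146 = 26.280
  age 7: 0.11 × 201 = 22.110
Maximum at age 3 (32.390).

3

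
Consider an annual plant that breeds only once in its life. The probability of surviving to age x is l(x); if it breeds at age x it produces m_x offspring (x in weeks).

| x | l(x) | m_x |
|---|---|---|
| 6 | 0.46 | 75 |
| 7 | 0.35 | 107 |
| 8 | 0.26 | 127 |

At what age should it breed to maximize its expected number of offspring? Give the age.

Expected offspring if breeding at age x = l(x) × m_x:
  age 6: 0.46 × 75 = 34.500
  age 7: 0.35 × 107 = 37.450
  age 8: 0.26 × 127 = 33.020
Maximum at age 7 (37.450).

7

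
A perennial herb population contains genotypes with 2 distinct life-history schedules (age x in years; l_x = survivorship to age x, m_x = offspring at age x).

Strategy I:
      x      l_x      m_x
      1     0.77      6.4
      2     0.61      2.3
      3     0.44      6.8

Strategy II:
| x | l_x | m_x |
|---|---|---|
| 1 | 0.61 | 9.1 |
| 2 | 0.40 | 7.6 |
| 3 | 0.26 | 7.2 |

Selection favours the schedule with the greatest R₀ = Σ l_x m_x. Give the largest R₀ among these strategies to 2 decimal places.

10.46

Strategy I: R₀ = 0.77×6.4 + 0.61×2.3 + 0.44×6.8 = 9.3230
Strategy II: R₀ = 0.61×9.1 + 0.40×7.6 + 0.26×7.2 = 10.4630
Highest R₀: strategy II with 10.4630.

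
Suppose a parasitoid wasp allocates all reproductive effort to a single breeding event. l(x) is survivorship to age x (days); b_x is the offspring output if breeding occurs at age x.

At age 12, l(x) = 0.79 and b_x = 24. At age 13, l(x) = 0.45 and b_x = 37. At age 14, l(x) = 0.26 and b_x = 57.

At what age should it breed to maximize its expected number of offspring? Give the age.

12

Expected offspring if breeding at age x = l(x) × b_x:
  age 12: 0.79 × 24 = 18.960
  age 13: 0.45 × 37 = 16.650
  age 14: 0.26 × 57 = 14.820
Maximum at age 12 (18.960).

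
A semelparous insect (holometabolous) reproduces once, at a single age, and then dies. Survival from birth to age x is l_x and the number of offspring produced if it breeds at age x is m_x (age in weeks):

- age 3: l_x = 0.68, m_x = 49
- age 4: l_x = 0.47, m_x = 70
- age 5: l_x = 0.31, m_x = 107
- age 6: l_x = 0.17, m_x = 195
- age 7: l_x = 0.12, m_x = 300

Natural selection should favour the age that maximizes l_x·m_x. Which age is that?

7

Expected offspring if breeding at age x = l_x × m_x:
  age 3: 0.68 × 49 = 33.320
  age 4: 0.47 × 70 = 32.900
  age 5: 0.31 × 107 = 33.170
  age 6: 0.17 × 195 = 33.150
  age 7: 0.12 × 300 = 36.000
Maximum at age 7 (36.000).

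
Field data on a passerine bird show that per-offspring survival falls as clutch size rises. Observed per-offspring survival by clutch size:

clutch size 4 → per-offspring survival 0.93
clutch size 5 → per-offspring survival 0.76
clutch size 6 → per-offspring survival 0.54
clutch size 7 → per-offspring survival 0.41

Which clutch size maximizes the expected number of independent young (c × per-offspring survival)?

5

Expected independent young = c × s(c):
  c=4: 4 × 0.93 = 3.720
  c=5: 5 × 0.76 = 3.800
  c=6: 6 × 0.54 = 3.240
  c=7: 7 × 0.41 = 2.870
Maximum at c = 5 (3.800 independent young).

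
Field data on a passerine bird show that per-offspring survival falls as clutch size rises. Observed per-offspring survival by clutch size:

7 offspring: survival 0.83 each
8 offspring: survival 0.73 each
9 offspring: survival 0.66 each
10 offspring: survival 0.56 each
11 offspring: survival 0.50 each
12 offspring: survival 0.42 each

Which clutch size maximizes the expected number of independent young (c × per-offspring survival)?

Expected independent young = c × s(c):
  c=7: 7 × 0.83 = 5.810
  c=8: 8 × 0.73 = 5.840
  c=9: 9 × 0.66 = 5.940
  c=10: 10 × 0.56 = 5.600
  c=11: 11 × 0.50 = 5.500
  c=12: 12 × 0.42 = 5.040
Maximum at c = 9 (5.940 independent young).

9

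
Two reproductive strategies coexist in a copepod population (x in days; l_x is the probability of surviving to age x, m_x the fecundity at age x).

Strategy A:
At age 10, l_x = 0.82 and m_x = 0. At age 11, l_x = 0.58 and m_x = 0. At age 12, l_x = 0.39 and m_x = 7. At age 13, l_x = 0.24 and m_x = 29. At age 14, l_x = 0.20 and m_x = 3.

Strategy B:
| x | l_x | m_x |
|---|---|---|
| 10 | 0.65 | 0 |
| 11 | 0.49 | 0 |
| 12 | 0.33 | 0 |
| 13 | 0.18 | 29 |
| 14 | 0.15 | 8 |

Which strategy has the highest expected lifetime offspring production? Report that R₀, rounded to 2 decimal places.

Strategy A: R₀ = 0.82×0 + 0.58×0 + 0.39×7 + 0.24×29 + 0.20×3 = 10.2900
Strategy B: R₀ = 0.65×0 + 0.49×0 + 0.33×0 + 0.18×29 + 0.15×8 = 6.4200
Highest R₀: strategy A with 10.2900.

10.29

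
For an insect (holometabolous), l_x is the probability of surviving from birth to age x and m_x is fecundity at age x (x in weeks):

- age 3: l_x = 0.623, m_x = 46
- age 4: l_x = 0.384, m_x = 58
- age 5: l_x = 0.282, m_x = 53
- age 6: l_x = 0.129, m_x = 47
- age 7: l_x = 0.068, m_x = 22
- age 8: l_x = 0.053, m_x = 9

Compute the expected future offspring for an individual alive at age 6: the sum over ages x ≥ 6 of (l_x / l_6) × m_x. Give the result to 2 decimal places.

62.29

l_6 = 0.129. Conditional survival from age 6 to x is l_x / l_6.
  x=6: (0.129/0.129) × 47 = 47.0000
  x=7: (0.068/0.129) × 22 = 11.5969
  x=8: (0.053/0.129) × 9 = 3.6977
Sum = 47.0000 + 11.5969 + 3.6977 = 62.2946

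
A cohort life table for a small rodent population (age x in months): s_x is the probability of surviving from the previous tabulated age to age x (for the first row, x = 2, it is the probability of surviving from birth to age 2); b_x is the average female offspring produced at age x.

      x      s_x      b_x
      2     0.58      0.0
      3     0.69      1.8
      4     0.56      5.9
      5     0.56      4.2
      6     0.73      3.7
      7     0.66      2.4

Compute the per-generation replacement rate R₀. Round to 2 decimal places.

Survivorship from birth: l_x = s_2·s_3·…·s_x.
  l_2 = 0.58000
  l_3 = 0.40020
  l_4 = 0.22411
  l_5 = 0.12550
  l_6 = 0.09162
  l_7 = 0.06047
R₀ = Σ l_x b_x:
  age 2: 0.58000 × 0.0 = 0.0000
  age 3: 0.40020 × 1.8 = 0.7204
  age 4: 0.22411 × 5.9 = 1.3222
  age 5: 0.12550 × 4.2 = 0.5271
  age 6: 0.09162 × 3.7 = 0.3390
  age 7: 0.06047 × 2.4 = 0.1451
R₀ = 0.0000 + 0.7204 + 1.3222 + 0.5271 + 0.3390 + 0.1451 = 3.0538

3.05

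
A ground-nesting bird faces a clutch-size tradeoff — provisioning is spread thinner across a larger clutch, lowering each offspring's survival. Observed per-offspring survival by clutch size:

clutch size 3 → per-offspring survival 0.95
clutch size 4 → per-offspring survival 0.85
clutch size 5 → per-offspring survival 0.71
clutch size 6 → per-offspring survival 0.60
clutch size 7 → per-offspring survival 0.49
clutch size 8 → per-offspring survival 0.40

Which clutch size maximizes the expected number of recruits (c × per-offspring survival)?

Expected recruits = c × s(c):
  c=3: 3 × 0.95 = 2.850
  c=4: 4 × 0.85 = 3.400
  c=5: 5 × 0.71 = 3.550
  c=6: 6 × 0.60 = 3.600
  c=7: 7 × 0.49 = 3.430
  c=8: 8 × 0.40 = 3.200
Maximum at c = 6 (3.600 recruits).

6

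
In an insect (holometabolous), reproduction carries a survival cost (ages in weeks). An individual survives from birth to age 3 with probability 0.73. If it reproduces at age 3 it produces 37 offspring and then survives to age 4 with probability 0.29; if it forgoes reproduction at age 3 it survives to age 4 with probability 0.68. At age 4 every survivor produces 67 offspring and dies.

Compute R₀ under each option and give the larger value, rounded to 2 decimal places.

41.19

breed at age 3: R₀ = 0.73 × (37 + 0.29 × 67) = 0.73 × 56.4300 = 41.1939
delay to age 4: R₀ = 0.73 × (0.68 × 67) = 0.73 × 45.5600 = 33.2588
Higher: breed at age 3 (41.1939).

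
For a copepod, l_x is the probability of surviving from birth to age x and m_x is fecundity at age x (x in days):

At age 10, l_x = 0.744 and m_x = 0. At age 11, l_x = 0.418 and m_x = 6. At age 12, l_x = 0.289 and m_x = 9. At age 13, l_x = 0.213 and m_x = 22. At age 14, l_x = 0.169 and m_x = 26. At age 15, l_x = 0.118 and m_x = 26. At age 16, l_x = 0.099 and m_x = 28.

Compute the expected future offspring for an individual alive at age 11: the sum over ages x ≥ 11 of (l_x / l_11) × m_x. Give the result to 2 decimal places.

l_11 = 0.418. Conditional survival from age 11 to x is l_x / l_11.
  x=11: (0.418/0.418) × 6 = 6.0000
  x=12: (0.289/0.418) × 9 = 6.2225
  x=13: (0.213/0.418) × 22 = 11.2105
  x=14: (0.169/0.418) × 26 = 10.5120
  x=15: (0.118/0.418) × 26 = 7.3397
  x=16: (0.099/0.418) × 28 = 6.6316
Sum = 6.0000 + 6.2225 + 11.2105 + 10.5120 + 7.3397 + 6.6316 = 47.9163

47.92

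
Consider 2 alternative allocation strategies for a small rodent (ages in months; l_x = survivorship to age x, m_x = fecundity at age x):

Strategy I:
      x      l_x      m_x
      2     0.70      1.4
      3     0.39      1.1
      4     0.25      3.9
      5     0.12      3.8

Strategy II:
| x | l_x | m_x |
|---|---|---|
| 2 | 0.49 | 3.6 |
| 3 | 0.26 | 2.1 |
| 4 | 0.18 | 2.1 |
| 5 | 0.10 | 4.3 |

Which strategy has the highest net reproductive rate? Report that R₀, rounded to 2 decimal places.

Strategy I: R₀ = 0.70×1.4 + 0.39×1.1 + 0.25×3.9 + 0.12×3.8 = 2.8400
Strategy II: R₀ = 0.49×3.6 + 0.26×2.1 + 0.18×2.1 + 0.10×4.3 = 3.1180
Highest R₀: strategy II with 3.1180.

3.12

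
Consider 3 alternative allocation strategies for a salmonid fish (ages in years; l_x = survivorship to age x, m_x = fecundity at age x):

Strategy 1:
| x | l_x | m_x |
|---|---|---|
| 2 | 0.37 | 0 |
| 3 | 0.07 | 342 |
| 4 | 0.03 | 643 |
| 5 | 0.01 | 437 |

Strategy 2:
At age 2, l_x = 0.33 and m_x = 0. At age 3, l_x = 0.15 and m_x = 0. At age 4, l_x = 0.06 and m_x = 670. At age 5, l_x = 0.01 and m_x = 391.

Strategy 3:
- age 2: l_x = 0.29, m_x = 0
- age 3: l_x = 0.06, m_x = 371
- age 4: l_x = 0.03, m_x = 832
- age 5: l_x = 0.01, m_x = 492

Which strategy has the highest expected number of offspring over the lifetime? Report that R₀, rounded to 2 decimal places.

Strategy 1: R₀ = 0.37×0 + 0.07×342 + 0.03×643 + 0.01×437 = 47.6000
Strategy 2: R₀ = 0.33×0 + 0.15×0 + 0.06×670 + 0.01×391 = 44.1100
Strategy 3: R₀ = 0.29×0 + 0.06×371 + 0.03×832 + 0.01×492 = 52.1400
Highest R₀: strategy 3 with 52.1400.

52.14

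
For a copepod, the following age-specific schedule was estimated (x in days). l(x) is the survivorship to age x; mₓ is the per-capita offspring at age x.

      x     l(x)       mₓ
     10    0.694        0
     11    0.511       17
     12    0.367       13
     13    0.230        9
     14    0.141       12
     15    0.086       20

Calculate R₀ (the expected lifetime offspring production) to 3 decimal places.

R₀ = Σ l(x) mₓ:
  age 10: 0.694 × 0 = 0.0000
  age 11: 0.511 × 17 = 8.6870
  age 12: 0.367 × 13 = 4.7710
  age 13: 0.230 × 9 = 2.0700
  age 14: 0.141 × 12 = 1.6920
  age 15: 0.086 × 20 = 1.7200
R₀ = 0.0000 + 8.6870 + 4.7710 + 2.0700 + 1.6920 + 1.7200 = 18.9400

18.940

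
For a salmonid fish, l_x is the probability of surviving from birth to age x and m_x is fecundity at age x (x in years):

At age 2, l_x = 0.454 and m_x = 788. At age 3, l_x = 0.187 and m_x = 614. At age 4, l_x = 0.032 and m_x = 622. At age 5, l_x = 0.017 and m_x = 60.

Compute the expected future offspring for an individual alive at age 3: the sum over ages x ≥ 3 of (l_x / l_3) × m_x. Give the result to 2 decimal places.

725.89

l_3 = 0.187. Conditional survival from age 3 to x is l_x / l_3.
  x=3: (0.187/0.187) × 614 = 614.0000
  x=4: (0.032/0.187) × 622 = 106.4385
  x=5: (0.017/0.187) × 60 = 5.4545
Sum = 614.0000 + 106.4385 + 5.4545 = 725.8930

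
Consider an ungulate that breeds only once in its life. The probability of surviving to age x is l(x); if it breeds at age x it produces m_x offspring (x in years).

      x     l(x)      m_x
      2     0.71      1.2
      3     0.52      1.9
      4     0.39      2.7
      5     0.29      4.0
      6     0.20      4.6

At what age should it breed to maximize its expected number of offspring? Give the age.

5

Expected offspring if breeding at age x = l(x) × m_x:
  age 2: 0.71 × 1.2 = 0.852
  age 3: 0.52 × 1.9 = 0.988
  age 4: 0.39 × 2.7 = 1.053
  age 5: 0.29 × 4.0 = 1.160
  age 6: 0.20 × 4.6 = 0.920
Maximum at age 5 (1.160).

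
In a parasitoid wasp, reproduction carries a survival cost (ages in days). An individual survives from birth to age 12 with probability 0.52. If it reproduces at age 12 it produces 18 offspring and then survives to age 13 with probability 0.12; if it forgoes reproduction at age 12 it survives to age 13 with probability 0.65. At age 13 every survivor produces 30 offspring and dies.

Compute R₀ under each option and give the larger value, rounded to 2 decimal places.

11.23

breed at age 12: R₀ = 0.52 × (18 + 0.12 × 30) = 0.52 × 21.6000 = 11.2320
delay to age 13: R₀ = 0.52 × (0.65 × 30) = 0.52 × 19.5000 = 10.1400
Higher: breed at age 12 (11.2320).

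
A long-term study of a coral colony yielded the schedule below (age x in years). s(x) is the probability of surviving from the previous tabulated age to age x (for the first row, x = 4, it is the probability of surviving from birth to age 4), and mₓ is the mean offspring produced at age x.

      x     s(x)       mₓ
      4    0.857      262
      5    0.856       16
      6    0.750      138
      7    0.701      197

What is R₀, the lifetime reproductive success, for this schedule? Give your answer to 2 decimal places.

388.18

Survivorship from birth: l_x = s_4·s_5·…·s_x.
  l_4 = 0.85700
  l_5 = 0.73359
  l_6 = 0.55019
  l_7 = 0.38569
R₀ = Σ l_x mₓ:
  age 4: 0.85700 × 262 = 224.5340
  age 5: 0.73359 × 16 = 11.7374
  age 6: 0.55019 × 138 = 75.9262
  age 7: 0.38569 × 197 = 75.9809
R₀ = 224.5340 + 11.7374 + 75.9262 + 75.9809 = 388.1786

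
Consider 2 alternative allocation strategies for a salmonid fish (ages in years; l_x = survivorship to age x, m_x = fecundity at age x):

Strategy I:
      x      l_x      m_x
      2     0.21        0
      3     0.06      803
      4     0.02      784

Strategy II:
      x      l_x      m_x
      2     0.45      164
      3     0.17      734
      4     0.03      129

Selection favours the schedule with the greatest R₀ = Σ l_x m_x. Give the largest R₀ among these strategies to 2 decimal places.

Strategy I: R₀ = 0.21×0 + 0.06×803 + 0.02×784 = 63.8600
Strategy II: R₀ = 0.45×164 + 0.17×734 + 0.03×129 = 202.4500
Highest R₀: strategy II with 202.4500.

202.45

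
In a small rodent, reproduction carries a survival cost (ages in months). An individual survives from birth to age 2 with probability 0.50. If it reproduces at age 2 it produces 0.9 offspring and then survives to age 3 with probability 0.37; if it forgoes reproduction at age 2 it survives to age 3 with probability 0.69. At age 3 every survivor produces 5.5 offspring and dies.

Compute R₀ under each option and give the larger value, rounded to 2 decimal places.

breed at age 2: R₀ = 0.50 × (0.9 + 0.37 × 5.5) = 0.50 × 2.9350 = 1.4675
delay to age 3: R₀ = 0.50 × (0.69 × 5.5) = 0.50 × 3.7950 = 1.8975
Higher: delay to age 3 (1.8975).

1.90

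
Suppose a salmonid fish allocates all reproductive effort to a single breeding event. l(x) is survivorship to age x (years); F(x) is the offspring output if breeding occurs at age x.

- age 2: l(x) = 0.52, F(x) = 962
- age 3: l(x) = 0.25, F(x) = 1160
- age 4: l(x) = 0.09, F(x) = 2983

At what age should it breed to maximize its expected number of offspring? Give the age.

Expected offspring if breeding at age x = l(x) × F(x):
  age 2: 0.52 × 962 = 500.240
  age 3: 0.25 × 1160 = 290.000
  age 4: 0.09 × 2983 = 268.470
Maximum at age 2 (500.240).

2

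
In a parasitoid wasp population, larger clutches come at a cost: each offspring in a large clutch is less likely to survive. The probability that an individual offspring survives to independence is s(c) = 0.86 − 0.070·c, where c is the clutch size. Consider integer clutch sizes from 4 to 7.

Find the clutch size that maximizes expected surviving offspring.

6

Expected surviving offspring = c × s(c):
  c=4: 4 × 0.580 = 2.320
  c=5: 5 × 0.510 = 2.550
  c=6: 6 × 0.440 = 2.640
  c=7: 7 × 0.370 = 2.590
Maximum at c = 6 (2.640 surviving offspring).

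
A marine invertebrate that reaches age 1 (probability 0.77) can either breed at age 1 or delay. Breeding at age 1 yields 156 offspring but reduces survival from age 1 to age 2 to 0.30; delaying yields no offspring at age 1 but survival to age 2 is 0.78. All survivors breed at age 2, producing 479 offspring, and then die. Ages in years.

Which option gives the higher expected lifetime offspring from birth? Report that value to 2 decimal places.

287.69

breed at age 1: R₀ = 0.77 × (156 + 0.30 × 479) = 0.77 × 299.7000 = 230.7690
delay to age 2: R₀ = 0.77 × (0.78 × 479) = 0.77 × 373.6200 = 287.6874
Higher: delay to age 2 (287.6874).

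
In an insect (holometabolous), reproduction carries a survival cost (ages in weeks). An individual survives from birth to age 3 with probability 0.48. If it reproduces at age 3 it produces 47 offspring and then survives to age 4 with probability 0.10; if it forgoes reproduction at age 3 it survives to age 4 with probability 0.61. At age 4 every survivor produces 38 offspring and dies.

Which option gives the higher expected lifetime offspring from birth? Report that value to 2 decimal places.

24.38

breed at age 3: R₀ = 0.48 × (47 + 0.10 × 38) = 0.48 × 50.8000 = 24.3840
delay to age 4: R₀ = 0.48 × (0.61 × 38) = 0.48 × 23.1800 = 11.1264
Higher: breed at age 3 (24.3840).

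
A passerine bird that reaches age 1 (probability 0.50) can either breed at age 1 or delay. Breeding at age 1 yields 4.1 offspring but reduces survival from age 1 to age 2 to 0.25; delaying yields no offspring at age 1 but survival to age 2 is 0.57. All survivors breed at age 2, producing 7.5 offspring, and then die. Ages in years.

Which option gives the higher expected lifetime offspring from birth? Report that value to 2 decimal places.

breed at age 1: R₀ = 0.50 × (4.1 + 0.25 × 7.5) = 0.50 × 5.9750 = 2.9875
delay to age 2: R₀ = 0.50 × (0.57 × 7.5) = 0.50 × 4.2750 = 2.1375
Higher: breed at age 1 (2.9875).

2.99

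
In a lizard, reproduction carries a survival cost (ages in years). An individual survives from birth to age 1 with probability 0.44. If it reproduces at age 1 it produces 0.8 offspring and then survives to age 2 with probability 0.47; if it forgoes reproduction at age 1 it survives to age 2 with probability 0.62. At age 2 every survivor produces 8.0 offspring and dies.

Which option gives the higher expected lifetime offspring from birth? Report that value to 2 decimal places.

2.18

breed at age 1: R₀ = 0.44 × (0.8 + 0.47 × 8.0) = 0.44 × 4.5600 = 2.0064
delay to age 2: R₀ = 0.44 × (0.62 × 8.0) = 0.44 × 4.9600 = 2.1824
Higher: delay to age 2 (2.1824).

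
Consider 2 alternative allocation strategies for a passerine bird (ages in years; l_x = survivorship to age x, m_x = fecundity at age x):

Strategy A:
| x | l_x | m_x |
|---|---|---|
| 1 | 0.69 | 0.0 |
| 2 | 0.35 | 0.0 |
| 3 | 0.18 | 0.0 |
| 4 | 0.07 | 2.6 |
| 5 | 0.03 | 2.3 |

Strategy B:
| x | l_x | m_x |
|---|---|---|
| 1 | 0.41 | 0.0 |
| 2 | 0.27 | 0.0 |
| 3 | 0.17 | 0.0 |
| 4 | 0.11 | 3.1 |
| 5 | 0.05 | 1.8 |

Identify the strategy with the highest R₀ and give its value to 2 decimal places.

Strategy A: R₀ = 0.69×0.0 + 0.35×0.0 + 0.18×0.0 + 0.07×2.6 + 0.03×2.3 = 0.2510
Strategy B: R₀ = 0.41×0.0 + 0.27×0.0 + 0.17×0.0 + 0.11×3.1 + 0.05×1.8 = 0.4310
Highest R₀: strategy B with 0.4310.

0.43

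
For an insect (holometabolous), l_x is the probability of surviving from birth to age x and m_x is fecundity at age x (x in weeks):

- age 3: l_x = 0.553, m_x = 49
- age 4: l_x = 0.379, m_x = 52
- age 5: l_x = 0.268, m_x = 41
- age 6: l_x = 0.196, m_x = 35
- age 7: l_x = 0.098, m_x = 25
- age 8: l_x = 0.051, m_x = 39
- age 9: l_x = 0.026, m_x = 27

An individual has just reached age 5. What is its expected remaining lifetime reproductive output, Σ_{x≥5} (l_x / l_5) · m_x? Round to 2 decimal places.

l_5 = 0.268. Conditional survival from age 5 to x is l_x / l_5.
  x=5: (0.268/0.268) × 41 = 41.0000
  x=6: (0.196/0.268) × 35 = 25.5970
  x=7: (0.098/0.268) × 25 = 9.1418
  x=8: (0.051/0.268) × 39 = 7.4216
  x=9: (0.026/0.268) × 27 = 2.6194
Sum = 41.0000 + 25.5970 + 9.1418 + 7.4216 + 2.6194 = 85.7799

85.78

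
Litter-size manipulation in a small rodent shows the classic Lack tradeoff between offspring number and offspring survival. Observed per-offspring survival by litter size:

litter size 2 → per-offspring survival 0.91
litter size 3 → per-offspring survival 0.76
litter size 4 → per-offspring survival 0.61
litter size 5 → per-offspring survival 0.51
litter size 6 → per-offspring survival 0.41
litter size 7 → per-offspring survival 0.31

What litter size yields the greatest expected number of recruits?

5

Expected recruits = c × s(c):
  c=2: 2 × 0.91 = 1.820
  c=3: 3 × 0.76 = 2.280
  c=4: 4 × 0.61 = 2.440
  c=5: 5 × 0.51 = 2.550
  c=6: 6 × 0.41 = 2.460
  c=7: 7 × 0.31 = 2.170
Maximum at c = 5 (2.550 recruits).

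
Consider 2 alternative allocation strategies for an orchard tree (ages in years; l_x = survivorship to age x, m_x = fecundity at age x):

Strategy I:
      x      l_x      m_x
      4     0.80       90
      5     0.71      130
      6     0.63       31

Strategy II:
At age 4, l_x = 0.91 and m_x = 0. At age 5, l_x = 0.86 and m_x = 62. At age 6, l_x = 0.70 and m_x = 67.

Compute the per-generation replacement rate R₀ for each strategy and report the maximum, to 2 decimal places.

183.83

Strategy I: R₀ = 0.80×90 + 0.71×130 + 0.63×31 = 183.8300
Strategy II: R₀ = 0.91×0 + 0.86×62 + 0.70×67 = 100.2200
Highest R₀: strategy I with 183.8300.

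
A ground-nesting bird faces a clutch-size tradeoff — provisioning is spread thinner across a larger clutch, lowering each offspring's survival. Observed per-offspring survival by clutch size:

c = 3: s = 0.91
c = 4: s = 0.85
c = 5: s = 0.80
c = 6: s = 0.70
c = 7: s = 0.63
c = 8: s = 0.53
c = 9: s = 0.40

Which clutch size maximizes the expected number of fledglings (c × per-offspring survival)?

7

Expected fledglings = c × s(c):
  c=3: 3 × 0.91 = 2.730
  c=4: 4 × 0.85 = 3.400
  c=5: 5 × 0.80 = 4.000
  c=6: 6 × 0.70 = 4.200
  c=7: 7 × 0.63 = 4.410
  c=8: 8 × 0.53 = 4.240
  c=9: 9 × 0.40 = 3.600
Maximum at c = 7 (4.410 fledglings).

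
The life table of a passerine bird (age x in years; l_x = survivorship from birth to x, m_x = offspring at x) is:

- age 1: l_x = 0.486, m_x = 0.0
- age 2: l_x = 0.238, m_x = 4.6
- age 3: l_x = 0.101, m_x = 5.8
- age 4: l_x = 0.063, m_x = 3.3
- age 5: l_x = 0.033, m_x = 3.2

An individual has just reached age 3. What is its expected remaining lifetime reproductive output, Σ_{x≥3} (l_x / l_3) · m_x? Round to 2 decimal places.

8.90

l_3 = 0.101. Conditional survival from age 3 to x is l_x / l_3.
  x=3: (0.101/0.101) × 5.8 = 5.8000
  x=4: (0.063/0.101) × 3.3 = 2.0584
  x=5: (0.033/0.101) × 3.2 = 1.0455
Sum = 5.8000 + 2.0584 + 1.0455 = 8.9040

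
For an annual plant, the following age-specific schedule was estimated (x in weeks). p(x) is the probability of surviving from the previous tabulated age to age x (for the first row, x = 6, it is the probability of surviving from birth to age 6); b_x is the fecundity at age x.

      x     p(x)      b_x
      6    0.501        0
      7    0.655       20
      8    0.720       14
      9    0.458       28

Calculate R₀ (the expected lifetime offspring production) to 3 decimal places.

12.901

Survivorship from birth: l_x = p_6·p_7·…·p_x.
  l_6 = 0.50100
  l_7 = 0.32816
  l_8 = 0.23627
  l_9 = 0.10821
R₀ = Σ l_x b_x:
  age 6: 0.50100 × 0 = 0.0000
  age 7: 0.32816 × 20 = 6.5632
  age 8: 0.23627 × 14 = 3.3078
  age 9: 0.10821 × 28 = 3.0299
R₀ = 0.0000 + 6.5632 + 3.3078 + 3.0299 = 12.9009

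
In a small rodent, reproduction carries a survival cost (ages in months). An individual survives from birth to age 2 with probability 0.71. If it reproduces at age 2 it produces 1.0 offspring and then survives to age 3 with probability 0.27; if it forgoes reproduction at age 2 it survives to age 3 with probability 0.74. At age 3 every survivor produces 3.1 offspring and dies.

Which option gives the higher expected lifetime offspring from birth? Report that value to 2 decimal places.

1.63

breed at age 2: R₀ = 0.71 × (1.0 + 0.27 × 3.1) = 0.71 × 1.8370 = 1.3043
delay to age 3: R₀ = 0.71 × (0.74 × 3.1) = 0.71 × 2.2940 = 1.6287
Higher: delay to age 3 (1.6287).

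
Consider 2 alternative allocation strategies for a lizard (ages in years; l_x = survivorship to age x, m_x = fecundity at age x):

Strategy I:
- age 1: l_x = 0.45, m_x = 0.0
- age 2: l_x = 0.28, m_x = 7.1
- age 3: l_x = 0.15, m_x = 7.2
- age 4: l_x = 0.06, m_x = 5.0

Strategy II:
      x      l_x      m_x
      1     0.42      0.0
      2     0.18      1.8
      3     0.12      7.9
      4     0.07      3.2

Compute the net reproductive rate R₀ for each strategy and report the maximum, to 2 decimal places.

3.37

Strategy I: R₀ = 0.45×0.0 + 0.28×7.1 + 0.15×7.2 + 0.06×5.0 = 3.3680
Strategy II: R₀ = 0.42×0.0 + 0.18×1.8 + 0.12×7.9 + 0.07×3.2 = 1.4960
Highest R₀: strategy I with 3.3680.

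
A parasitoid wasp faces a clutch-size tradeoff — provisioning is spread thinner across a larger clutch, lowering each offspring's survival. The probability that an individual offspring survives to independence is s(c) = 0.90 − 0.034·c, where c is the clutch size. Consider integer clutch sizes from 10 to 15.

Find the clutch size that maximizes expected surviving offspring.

13

Expected surviving offspring = c × s(c):
  c=10: 10 × 0.560 = 5.600
  c=11: 11 × 0.526 = 5.786
  c=12: 12 × 0.492 = 5.904
  c=13: 13 × 0.458 = 5.954
  c=14: 14 × 0.424 = 5.936
  c=15: 15 × 0.390 = 5.850
Maximum at c = 13 (5.954 surviving offspring).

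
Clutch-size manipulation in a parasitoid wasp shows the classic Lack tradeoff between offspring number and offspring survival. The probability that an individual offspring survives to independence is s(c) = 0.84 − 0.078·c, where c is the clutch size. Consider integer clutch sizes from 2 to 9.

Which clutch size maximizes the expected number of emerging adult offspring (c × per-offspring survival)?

5

Expected emerging adult offspring = c × s(c):
  c=2: 2 × 0.684 = 1.368
  c=3: 3 × 0.606 = 1.818
  c=4: 4 × 0.528 = 2.112
  c=5: 5 × 0.450 = 2.250
  c=6: 6 × 0.372 = 2.232
  c=7: 7 × 0.294 = 2.058
  c=8: 8 × 0.216 = 1.728
  c=9: 9 × 0.138 = 1.242
Maximum at c = 5 (2.250 emerging adult offspring).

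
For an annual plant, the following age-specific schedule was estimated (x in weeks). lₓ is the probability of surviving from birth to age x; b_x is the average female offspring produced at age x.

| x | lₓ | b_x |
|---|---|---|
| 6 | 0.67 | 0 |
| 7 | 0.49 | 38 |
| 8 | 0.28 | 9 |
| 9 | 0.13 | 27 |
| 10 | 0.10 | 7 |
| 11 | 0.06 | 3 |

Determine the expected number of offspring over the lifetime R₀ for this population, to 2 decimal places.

R₀ = Σ lₓ b_x:
  age 6: 0.67 × 0 = 0.0000
  age 7: 0.49 × 38 = 18.6200
  age 8: 0.28 × 9 = 2.5200
  age 9: 0.13 × 27 = 3.5100
  age 10: 0.10 × 7 = 0.7000
  age 11: 0.06 × 3 = 0.1800
R₀ = 0.0000 + 18.6200 + 2.5200 + 3.5100 + 0.7000 + 0.1800 = 25.5300

25.53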